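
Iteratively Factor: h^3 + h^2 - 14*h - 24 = (h - 4)*(h^2 + 5*h + 6) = (h - 4)*(h + 3)*(h + 2)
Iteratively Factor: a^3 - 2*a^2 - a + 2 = (a - 2)*(a^2 - 1) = (a - 2)*(a - 1)*(a + 1)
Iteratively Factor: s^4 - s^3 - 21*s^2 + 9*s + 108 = (s - 3)*(s^3 + 2*s^2 - 15*s - 36) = (s - 3)*(s + 3)*(s^2 - s - 12) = (s - 4)*(s - 3)*(s + 3)*(s + 3)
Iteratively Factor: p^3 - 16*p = (p)*(p^2 - 16) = p*(p + 4)*(p - 4)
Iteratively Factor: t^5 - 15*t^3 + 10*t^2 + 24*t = (t - 3)*(t^4 + 3*t^3 - 6*t^2 - 8*t) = t*(t - 3)*(t^3 + 3*t^2 - 6*t - 8) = t*(t - 3)*(t + 4)*(t^2 - t - 2) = t*(t - 3)*(t - 2)*(t + 4)*(t + 1)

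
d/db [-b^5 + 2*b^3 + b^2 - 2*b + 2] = -5*b^4 + 6*b^2 + 2*b - 2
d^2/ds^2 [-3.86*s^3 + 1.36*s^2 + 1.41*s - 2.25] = 2.72 - 23.16*s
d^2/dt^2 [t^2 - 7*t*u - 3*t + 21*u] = 2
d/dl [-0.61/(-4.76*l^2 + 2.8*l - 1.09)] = (1.708 - 5.8072*l)/(4.76*l^2 - 2.8*l + 1.09)^2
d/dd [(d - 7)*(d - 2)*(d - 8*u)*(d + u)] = 4*d^3 - 21*d^2*u - 27*d^2 - 16*d*u^2 + 126*d*u + 28*d + 72*u^2 - 98*u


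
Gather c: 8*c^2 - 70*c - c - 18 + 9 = 8*c^2 - 71*c - 9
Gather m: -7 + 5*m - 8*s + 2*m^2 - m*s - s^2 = 2*m^2 + m*(5 - s) - s^2 - 8*s - 7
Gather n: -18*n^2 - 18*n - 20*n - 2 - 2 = -18*n^2 - 38*n - 4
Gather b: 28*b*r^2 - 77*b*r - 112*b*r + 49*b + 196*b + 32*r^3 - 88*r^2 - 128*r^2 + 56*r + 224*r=b*(28*r^2 - 189*r + 245) + 32*r^3 - 216*r^2 + 280*r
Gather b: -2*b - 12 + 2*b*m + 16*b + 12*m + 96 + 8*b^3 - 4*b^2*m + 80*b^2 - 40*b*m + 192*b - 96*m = 8*b^3 + b^2*(80 - 4*m) + b*(206 - 38*m) - 84*m + 84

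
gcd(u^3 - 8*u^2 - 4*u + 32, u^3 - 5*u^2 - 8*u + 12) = u + 2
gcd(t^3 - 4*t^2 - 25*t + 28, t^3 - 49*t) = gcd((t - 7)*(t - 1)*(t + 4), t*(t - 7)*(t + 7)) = t - 7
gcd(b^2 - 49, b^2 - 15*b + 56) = b - 7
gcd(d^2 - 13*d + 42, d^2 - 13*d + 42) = d^2 - 13*d + 42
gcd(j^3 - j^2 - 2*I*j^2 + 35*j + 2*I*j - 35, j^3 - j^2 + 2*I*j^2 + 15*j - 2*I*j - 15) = j^2 + j*(-1 + 5*I) - 5*I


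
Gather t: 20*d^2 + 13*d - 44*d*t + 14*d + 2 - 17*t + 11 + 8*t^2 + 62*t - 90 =20*d^2 + 27*d + 8*t^2 + t*(45 - 44*d) - 77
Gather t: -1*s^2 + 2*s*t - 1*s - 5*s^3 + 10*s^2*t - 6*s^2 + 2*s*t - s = -5*s^3 - 7*s^2 - 2*s + t*(10*s^2 + 4*s)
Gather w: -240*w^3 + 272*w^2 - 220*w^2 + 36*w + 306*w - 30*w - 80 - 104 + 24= -240*w^3 + 52*w^2 + 312*w - 160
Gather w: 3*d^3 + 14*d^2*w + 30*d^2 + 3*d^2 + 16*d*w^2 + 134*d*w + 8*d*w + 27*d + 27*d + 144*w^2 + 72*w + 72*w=3*d^3 + 33*d^2 + 54*d + w^2*(16*d + 144) + w*(14*d^2 + 142*d + 144)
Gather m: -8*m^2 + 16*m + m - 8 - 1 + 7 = -8*m^2 + 17*m - 2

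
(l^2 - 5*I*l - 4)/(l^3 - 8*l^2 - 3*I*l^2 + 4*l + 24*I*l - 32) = (l - I)/(l^2 + l*(-8 + I) - 8*I)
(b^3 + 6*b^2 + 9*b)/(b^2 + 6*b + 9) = b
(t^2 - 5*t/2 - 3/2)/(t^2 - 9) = (t + 1/2)/(t + 3)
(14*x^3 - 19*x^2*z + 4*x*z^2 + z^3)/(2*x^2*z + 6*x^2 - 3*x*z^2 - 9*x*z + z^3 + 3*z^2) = (7*x + z)/(z + 3)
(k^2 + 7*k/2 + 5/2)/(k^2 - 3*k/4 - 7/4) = 2*(2*k + 5)/(4*k - 7)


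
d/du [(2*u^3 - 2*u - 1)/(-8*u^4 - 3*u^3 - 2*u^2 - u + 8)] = (16*u^6 - 52*u^4 - 48*u^3 + 35*u^2 - 4*u - 17)/(64*u^8 + 48*u^7 + 41*u^6 + 28*u^5 - 118*u^4 - 44*u^3 - 31*u^2 - 16*u + 64)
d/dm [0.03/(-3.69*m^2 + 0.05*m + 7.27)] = (0.2214*m - 0.0015)/(-3.69*m^2 + 0.05*m + 7.27)^2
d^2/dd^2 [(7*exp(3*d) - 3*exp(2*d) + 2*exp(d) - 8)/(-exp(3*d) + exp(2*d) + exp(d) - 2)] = (-4*exp(7*d) - 40*exp(6*d) + 201*exp(5*d) - 179*exp(4*d) + 251*exp(3*d) - 414*exp(2*d) + 116*exp(d) + 8)*exp(d)/(exp(9*d) - 3*exp(8*d) + 11*exp(6*d) - 12*exp(5*d) - 9*exp(4*d) + 23*exp(3*d) - 6*exp(2*d) - 12*exp(d) + 8)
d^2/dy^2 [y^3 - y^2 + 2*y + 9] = 6*y - 2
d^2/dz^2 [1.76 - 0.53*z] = 0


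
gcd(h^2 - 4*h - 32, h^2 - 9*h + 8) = h - 8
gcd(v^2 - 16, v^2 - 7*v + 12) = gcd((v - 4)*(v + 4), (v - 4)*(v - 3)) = v - 4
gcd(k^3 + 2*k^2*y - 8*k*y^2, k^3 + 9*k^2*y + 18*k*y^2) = k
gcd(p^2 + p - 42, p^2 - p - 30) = p - 6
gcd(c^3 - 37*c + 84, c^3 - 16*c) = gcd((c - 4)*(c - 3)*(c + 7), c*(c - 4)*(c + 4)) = c - 4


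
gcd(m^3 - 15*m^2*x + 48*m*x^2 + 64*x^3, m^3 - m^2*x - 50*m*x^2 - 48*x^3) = -m^2 + 7*m*x + 8*x^2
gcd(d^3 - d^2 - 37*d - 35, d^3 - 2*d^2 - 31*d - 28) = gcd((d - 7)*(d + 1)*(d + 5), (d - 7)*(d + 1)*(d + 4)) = d^2 - 6*d - 7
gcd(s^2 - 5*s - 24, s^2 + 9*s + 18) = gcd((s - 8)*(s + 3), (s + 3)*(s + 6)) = s + 3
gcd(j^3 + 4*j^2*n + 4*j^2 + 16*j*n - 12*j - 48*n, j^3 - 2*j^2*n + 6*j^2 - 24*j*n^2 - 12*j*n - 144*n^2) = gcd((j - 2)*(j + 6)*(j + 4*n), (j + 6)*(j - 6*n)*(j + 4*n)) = j^2 + 4*j*n + 6*j + 24*n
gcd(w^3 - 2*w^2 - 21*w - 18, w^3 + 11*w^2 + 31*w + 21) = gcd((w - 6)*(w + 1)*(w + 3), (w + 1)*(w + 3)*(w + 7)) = w^2 + 4*w + 3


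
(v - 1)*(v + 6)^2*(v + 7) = v^4 + 18*v^3 + 101*v^2 + 132*v - 252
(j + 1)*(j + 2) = j^2 + 3*j + 2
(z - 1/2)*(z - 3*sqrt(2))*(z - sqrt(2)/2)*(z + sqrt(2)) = z^4 - 5*sqrt(2)*z^3/2 - z^3/2 - 4*z^2 + 5*sqrt(2)*z^2/4 + 2*z + 3*sqrt(2)*z - 3*sqrt(2)/2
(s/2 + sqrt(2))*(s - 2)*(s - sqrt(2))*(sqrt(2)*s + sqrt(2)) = sqrt(2)*s^4/2 - sqrt(2)*s^3/2 + s^3 - 3*sqrt(2)*s^2 - s^2 - 2*s + 2*sqrt(2)*s + 4*sqrt(2)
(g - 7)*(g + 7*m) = g^2 + 7*g*m - 7*g - 49*m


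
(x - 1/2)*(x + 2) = x^2 + 3*x/2 - 1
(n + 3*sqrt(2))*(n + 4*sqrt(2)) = n^2 + 7*sqrt(2)*n + 24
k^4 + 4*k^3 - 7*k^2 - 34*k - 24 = (k - 3)*(k + 1)*(k + 2)*(k + 4)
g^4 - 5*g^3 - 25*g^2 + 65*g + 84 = (g - 7)*(g - 3)*(g + 1)*(g + 4)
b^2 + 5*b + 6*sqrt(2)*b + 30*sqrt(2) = (b + 5)*(b + 6*sqrt(2))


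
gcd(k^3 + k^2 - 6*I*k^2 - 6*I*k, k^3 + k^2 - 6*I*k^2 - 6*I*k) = k^3 + k^2*(1 - 6*I) - 6*I*k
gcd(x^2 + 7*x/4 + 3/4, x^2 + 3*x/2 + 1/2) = x + 1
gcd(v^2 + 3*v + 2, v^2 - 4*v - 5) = v + 1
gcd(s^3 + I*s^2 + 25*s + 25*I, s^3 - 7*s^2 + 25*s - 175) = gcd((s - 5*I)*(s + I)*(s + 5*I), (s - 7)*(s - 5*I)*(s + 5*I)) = s^2 + 25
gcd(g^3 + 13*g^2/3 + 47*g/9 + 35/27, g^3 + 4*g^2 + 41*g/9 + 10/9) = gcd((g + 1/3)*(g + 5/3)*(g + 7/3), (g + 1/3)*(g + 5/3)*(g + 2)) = g^2 + 2*g + 5/9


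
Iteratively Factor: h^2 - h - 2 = (h - 2)*(h + 1)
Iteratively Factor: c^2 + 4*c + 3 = (c + 1)*(c + 3)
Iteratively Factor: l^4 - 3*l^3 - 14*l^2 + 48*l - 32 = (l - 2)*(l^3 - l^2 - 16*l + 16) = (l - 2)*(l - 1)*(l^2 - 16) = (l - 2)*(l - 1)*(l + 4)*(l - 4)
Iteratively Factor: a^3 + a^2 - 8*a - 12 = (a + 2)*(a^2 - a - 6) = (a + 2)^2*(a - 3)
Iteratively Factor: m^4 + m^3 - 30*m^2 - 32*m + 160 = (m + 4)*(m^3 - 3*m^2 - 18*m + 40) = (m - 2)*(m + 4)*(m^2 - m - 20) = (m - 5)*(m - 2)*(m + 4)*(m + 4)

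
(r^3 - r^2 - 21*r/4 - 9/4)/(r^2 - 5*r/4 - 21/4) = (4*r^2 + 8*r + 3)/(4*r + 7)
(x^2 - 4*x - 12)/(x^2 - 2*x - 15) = (-x^2 + 4*x + 12)/(-x^2 + 2*x + 15)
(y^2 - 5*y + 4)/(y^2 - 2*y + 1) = (y - 4)/(y - 1)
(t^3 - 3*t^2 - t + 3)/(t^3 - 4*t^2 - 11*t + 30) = (t^3 - 3*t^2 - t + 3)/(t^3 - 4*t^2 - 11*t + 30)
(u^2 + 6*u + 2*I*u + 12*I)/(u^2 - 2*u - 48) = (u + 2*I)/(u - 8)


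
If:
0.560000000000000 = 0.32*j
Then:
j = 1.75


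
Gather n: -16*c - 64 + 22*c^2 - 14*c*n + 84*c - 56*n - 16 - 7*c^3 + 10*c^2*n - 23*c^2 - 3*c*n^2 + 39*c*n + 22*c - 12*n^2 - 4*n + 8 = -7*c^3 - c^2 + 90*c + n^2*(-3*c - 12) + n*(10*c^2 + 25*c - 60) - 72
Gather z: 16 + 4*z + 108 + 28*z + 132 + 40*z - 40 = 72*z + 216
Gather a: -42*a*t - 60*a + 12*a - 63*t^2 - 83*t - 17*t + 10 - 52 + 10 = a*(-42*t - 48) - 63*t^2 - 100*t - 32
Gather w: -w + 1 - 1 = -w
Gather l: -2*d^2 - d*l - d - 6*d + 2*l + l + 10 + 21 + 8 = -2*d^2 - 7*d + l*(3 - d) + 39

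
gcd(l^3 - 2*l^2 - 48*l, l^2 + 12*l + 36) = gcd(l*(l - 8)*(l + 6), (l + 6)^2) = l + 6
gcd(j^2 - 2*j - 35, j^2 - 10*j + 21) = j - 7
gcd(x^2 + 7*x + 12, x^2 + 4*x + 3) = x + 3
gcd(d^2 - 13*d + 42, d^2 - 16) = 1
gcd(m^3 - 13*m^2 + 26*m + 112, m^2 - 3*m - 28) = m - 7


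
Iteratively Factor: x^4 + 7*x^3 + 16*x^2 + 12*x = (x + 2)*(x^3 + 5*x^2 + 6*x) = (x + 2)*(x + 3)*(x^2 + 2*x) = x*(x + 2)*(x + 3)*(x + 2)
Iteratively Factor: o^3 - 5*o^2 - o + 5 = (o + 1)*(o^2 - 6*o + 5) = (o - 1)*(o + 1)*(o - 5)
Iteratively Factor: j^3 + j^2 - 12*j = (j + 4)*(j^2 - 3*j) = j*(j + 4)*(j - 3)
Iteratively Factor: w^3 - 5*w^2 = (w)*(w^2 - 5*w) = w*(w - 5)*(w)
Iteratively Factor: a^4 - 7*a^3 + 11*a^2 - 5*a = (a)*(a^3 - 7*a^2 + 11*a - 5) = a*(a - 1)*(a^2 - 6*a + 5) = a*(a - 1)^2*(a - 5)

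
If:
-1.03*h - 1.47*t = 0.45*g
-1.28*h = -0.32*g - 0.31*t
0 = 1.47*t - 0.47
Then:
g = -0.78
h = -0.12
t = 0.32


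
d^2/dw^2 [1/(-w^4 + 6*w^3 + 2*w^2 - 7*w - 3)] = 2*(2*(3*w^2 - 9*w - 1)*(w^4 - 6*w^3 - 2*w^2 + 7*w + 3) - (4*w^3 - 18*w^2 - 4*w + 7)^2)/(w^4 - 6*w^3 - 2*w^2 + 7*w + 3)^3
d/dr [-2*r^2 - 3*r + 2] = -4*r - 3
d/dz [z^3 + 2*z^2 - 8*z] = 3*z^2 + 4*z - 8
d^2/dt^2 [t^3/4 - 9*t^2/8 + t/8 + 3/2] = 3*t/2 - 9/4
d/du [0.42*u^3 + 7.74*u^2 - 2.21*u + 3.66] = 1.26*u^2 + 15.48*u - 2.21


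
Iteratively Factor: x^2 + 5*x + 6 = (x + 3)*(x + 2)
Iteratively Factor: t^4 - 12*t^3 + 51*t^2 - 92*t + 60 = (t - 3)*(t^3 - 9*t^2 + 24*t - 20) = (t - 3)*(t - 2)*(t^2 - 7*t + 10) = (t - 5)*(t - 3)*(t - 2)*(t - 2)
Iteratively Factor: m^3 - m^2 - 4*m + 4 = (m - 1)*(m^2 - 4) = (m - 2)*(m - 1)*(m + 2)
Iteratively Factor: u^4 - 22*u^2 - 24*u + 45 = (u - 1)*(u^3 + u^2 - 21*u - 45) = (u - 1)*(u + 3)*(u^2 - 2*u - 15) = (u - 1)*(u + 3)^2*(u - 5)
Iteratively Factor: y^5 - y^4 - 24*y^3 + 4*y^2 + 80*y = (y + 4)*(y^4 - 5*y^3 - 4*y^2 + 20*y) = y*(y + 4)*(y^3 - 5*y^2 - 4*y + 20) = y*(y - 2)*(y + 4)*(y^2 - 3*y - 10) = y*(y - 5)*(y - 2)*(y + 4)*(y + 2)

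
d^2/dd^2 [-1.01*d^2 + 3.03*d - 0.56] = -2.02000000000000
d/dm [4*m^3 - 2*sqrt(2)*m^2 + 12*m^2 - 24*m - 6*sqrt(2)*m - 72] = 12*m^2 - 4*sqrt(2)*m + 24*m - 24 - 6*sqrt(2)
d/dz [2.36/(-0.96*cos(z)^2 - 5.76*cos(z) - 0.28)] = -(4.5312*cos(z) + 13.5936)*sin(z)/(0.96*cos(z)^2 + 5.76*cos(z) + 0.28)^2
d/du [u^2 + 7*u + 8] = 2*u + 7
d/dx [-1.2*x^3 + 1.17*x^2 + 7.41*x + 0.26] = -3.6*x^2 + 2.34*x + 7.41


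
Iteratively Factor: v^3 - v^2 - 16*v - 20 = (v - 5)*(v^2 + 4*v + 4) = (v - 5)*(v + 2)*(v + 2)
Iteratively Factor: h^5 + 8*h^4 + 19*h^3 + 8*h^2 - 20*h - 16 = (h - 1)*(h^4 + 9*h^3 + 28*h^2 + 36*h + 16) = (h - 1)*(h + 2)*(h^3 + 7*h^2 + 14*h + 8) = (h - 1)*(h + 1)*(h + 2)*(h^2 + 6*h + 8) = (h - 1)*(h + 1)*(h + 2)*(h + 4)*(h + 2)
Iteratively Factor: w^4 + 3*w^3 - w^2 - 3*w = (w + 1)*(w^3 + 2*w^2 - 3*w) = w*(w + 1)*(w^2 + 2*w - 3) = w*(w - 1)*(w + 1)*(w + 3)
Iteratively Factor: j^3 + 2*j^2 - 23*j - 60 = (j + 3)*(j^2 - j - 20) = (j - 5)*(j + 3)*(j + 4)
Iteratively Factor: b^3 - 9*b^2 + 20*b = (b)*(b^2 - 9*b + 20) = b*(b - 5)*(b - 4)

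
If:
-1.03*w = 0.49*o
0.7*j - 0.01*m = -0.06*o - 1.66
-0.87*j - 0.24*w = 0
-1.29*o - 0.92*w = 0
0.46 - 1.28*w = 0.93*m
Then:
No Solution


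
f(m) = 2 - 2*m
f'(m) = -2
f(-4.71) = 11.42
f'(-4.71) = -2.00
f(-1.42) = 4.84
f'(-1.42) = -2.00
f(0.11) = 1.78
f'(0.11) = -2.00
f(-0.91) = 3.82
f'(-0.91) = -2.00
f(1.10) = -0.20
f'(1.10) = -2.00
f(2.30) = -2.60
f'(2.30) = -2.00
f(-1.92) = 5.84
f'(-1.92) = -2.00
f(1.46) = -0.92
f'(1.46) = -2.00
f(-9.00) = 20.00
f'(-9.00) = -2.00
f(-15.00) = 32.00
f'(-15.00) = -2.00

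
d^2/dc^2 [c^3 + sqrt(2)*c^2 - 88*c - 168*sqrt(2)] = 6*c + 2*sqrt(2)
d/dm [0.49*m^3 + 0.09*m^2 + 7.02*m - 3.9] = 1.47*m^2 + 0.18*m + 7.02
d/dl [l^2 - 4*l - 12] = 2*l - 4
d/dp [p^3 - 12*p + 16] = 3*p^2 - 12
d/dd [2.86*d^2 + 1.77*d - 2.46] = 5.72*d + 1.77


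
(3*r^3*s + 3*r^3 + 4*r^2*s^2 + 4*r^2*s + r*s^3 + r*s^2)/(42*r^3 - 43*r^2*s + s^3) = r*(3*r^2*s + 3*r^2 + 4*r*s^2 + 4*r*s + s^3 + s^2)/(42*r^3 - 43*r^2*s + s^3)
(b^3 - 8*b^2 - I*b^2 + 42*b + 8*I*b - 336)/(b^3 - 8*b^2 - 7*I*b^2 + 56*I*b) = (b + 6*I)/b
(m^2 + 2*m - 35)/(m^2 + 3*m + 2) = (m^2 + 2*m - 35)/(m^2 + 3*m + 2)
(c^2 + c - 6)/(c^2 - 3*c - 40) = (-c^2 - c + 6)/(-c^2 + 3*c + 40)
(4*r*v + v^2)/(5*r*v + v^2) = (4*r + v)/(5*r + v)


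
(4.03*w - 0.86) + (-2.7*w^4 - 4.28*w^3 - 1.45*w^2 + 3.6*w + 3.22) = -2.7*w^4 - 4.28*w^3 - 1.45*w^2 + 7.63*w + 2.36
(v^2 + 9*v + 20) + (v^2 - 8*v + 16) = 2*v^2 + v + 36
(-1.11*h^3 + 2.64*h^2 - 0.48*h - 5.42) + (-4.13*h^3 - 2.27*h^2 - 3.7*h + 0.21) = -5.24*h^3 + 0.37*h^2 - 4.18*h - 5.21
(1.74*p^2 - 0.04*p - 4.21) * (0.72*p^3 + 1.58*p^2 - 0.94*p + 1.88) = 1.2528*p^5 + 2.7204*p^4 - 4.73*p^3 - 3.343*p^2 + 3.8822*p - 7.9148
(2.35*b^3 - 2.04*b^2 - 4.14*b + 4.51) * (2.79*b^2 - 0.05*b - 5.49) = 6.5565*b^5 - 5.8091*b^4 - 24.3501*b^3 + 23.9895*b^2 + 22.5031*b - 24.7599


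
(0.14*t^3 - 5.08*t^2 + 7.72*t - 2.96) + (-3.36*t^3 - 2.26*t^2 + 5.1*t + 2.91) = -3.22*t^3 - 7.34*t^2 + 12.82*t - 0.0499999999999998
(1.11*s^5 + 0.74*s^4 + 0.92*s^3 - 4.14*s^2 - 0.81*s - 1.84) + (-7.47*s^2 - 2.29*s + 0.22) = 1.11*s^5 + 0.74*s^4 + 0.92*s^3 - 11.61*s^2 - 3.1*s - 1.62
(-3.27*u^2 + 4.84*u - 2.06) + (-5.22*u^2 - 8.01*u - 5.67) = -8.49*u^2 - 3.17*u - 7.73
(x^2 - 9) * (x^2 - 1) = x^4 - 10*x^2 + 9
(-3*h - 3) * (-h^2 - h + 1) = 3*h^3 + 6*h^2 - 3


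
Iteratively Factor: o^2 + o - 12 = (o - 3)*(o + 4)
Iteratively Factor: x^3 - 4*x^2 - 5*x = (x + 1)*(x^2 - 5*x) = x*(x + 1)*(x - 5)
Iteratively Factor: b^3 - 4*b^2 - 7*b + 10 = (b - 5)*(b^2 + b - 2) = (b - 5)*(b + 2)*(b - 1)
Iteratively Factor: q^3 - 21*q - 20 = (q + 1)*(q^2 - q - 20) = (q + 1)*(q + 4)*(q - 5)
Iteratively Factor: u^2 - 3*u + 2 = (u - 1)*(u - 2)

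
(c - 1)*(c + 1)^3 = c^4 + 2*c^3 - 2*c - 1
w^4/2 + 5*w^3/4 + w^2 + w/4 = w*(w/2 + 1/2)*(w + 1/2)*(w + 1)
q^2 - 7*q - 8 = (q - 8)*(q + 1)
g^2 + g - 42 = (g - 6)*(g + 7)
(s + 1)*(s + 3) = s^2 + 4*s + 3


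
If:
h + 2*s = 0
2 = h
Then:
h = 2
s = -1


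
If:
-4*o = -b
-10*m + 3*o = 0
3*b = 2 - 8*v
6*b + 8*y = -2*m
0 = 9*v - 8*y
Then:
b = -30/37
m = -9/148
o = -15/74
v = 41/74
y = 369/592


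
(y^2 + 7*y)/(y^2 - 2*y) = (y + 7)/(y - 2)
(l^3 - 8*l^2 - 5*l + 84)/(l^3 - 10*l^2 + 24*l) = (l^2 - 4*l - 21)/(l*(l - 6))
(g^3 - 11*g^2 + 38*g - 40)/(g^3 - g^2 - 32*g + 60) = (g - 4)/(g + 6)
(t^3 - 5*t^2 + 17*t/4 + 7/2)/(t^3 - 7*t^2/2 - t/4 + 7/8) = 2*(t - 2)/(2*t - 1)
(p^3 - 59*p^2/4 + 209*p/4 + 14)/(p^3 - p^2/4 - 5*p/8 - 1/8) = 2*(p^2 - 15*p + 56)/(2*p^2 - p - 1)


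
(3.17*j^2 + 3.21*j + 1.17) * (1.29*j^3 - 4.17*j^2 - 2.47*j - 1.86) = 4.0893*j^5 - 9.078*j^4 - 19.7063*j^3 - 18.7038*j^2 - 8.8605*j - 2.1762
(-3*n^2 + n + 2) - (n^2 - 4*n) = -4*n^2 + 5*n + 2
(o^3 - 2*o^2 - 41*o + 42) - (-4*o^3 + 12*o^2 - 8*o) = 5*o^3 - 14*o^2 - 33*o + 42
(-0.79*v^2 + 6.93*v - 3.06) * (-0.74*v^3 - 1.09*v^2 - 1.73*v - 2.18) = 0.5846*v^5 - 4.2671*v^4 - 3.9226*v^3 - 6.9313*v^2 - 9.8136*v + 6.6708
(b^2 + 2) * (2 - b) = -b^3 + 2*b^2 - 2*b + 4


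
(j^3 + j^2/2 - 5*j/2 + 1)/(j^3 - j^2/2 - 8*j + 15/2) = (2*j^2 + 3*j - 2)/(2*j^2 + j - 15)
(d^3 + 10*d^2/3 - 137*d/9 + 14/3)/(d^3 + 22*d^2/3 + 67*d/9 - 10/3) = (3*d - 7)/(3*d + 5)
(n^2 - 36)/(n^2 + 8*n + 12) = (n - 6)/(n + 2)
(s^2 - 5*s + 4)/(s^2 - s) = (s - 4)/s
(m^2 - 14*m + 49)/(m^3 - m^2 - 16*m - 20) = (-m^2 + 14*m - 49)/(-m^3 + m^2 + 16*m + 20)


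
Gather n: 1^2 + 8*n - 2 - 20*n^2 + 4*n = -20*n^2 + 12*n - 1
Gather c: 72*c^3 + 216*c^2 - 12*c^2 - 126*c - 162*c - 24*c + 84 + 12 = 72*c^3 + 204*c^2 - 312*c + 96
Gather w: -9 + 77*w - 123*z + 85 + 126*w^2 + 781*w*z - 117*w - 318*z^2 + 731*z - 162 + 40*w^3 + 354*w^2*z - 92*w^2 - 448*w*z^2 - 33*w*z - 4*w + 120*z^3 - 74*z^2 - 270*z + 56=40*w^3 + w^2*(354*z + 34) + w*(-448*z^2 + 748*z - 44) + 120*z^3 - 392*z^2 + 338*z - 30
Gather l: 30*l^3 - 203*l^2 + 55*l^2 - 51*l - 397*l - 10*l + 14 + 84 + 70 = 30*l^3 - 148*l^2 - 458*l + 168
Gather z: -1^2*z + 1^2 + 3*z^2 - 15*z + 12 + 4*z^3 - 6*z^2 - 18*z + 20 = 4*z^3 - 3*z^2 - 34*z + 33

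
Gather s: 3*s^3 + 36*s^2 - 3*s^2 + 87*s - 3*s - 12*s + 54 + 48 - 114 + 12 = 3*s^3 + 33*s^2 + 72*s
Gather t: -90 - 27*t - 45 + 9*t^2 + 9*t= 9*t^2 - 18*t - 135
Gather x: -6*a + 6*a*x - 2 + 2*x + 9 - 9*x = -6*a + x*(6*a - 7) + 7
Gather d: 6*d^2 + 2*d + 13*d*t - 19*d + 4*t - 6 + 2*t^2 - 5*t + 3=6*d^2 + d*(13*t - 17) + 2*t^2 - t - 3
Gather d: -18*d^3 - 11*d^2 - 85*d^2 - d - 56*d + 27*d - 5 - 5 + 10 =-18*d^3 - 96*d^2 - 30*d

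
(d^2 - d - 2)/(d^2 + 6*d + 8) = (d^2 - d - 2)/(d^2 + 6*d + 8)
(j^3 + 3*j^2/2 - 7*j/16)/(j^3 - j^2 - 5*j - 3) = j*(-16*j^2 - 24*j + 7)/(16*(-j^3 + j^2 + 5*j + 3))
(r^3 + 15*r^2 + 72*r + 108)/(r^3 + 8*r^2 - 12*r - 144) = (r + 3)/(r - 4)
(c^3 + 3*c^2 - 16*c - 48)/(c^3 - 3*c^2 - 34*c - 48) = (c^2 - 16)/(c^2 - 6*c - 16)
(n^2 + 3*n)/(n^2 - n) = (n + 3)/(n - 1)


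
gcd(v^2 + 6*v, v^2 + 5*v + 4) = 1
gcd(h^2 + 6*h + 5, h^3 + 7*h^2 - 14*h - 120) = h + 5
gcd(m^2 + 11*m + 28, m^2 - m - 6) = 1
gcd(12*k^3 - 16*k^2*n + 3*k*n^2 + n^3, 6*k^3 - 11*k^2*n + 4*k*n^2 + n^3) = 6*k^2 - 5*k*n - n^2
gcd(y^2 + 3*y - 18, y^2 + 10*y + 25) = 1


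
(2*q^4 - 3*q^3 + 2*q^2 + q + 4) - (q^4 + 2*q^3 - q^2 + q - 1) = q^4 - 5*q^3 + 3*q^2 + 5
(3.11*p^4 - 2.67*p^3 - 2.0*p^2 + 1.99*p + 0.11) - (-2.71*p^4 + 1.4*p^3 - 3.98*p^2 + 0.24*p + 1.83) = 5.82*p^4 - 4.07*p^3 + 1.98*p^2 + 1.75*p - 1.72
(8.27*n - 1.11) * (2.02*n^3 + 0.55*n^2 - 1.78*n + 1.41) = 16.7054*n^4 + 2.3063*n^3 - 15.3311*n^2 + 13.6365*n - 1.5651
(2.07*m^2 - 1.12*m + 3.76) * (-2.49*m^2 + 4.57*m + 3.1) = -5.1543*m^4 + 12.2487*m^3 - 8.0638*m^2 + 13.7112*m + 11.656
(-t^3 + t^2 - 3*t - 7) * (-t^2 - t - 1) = t^5 + 3*t^3 + 9*t^2 + 10*t + 7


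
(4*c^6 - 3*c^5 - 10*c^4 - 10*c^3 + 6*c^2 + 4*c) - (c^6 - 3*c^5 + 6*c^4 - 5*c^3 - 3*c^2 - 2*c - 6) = 3*c^6 - 16*c^4 - 5*c^3 + 9*c^2 + 6*c + 6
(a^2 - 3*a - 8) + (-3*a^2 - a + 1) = -2*a^2 - 4*a - 7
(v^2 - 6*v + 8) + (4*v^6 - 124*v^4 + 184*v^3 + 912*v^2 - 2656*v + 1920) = 4*v^6 - 124*v^4 + 184*v^3 + 913*v^2 - 2662*v + 1928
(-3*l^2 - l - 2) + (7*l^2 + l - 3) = 4*l^2 - 5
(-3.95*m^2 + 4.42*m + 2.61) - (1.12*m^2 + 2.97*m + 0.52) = -5.07*m^2 + 1.45*m + 2.09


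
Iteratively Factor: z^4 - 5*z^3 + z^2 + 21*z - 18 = (z + 2)*(z^3 - 7*z^2 + 15*z - 9) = (z - 3)*(z + 2)*(z^2 - 4*z + 3) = (z - 3)*(z - 1)*(z + 2)*(z - 3)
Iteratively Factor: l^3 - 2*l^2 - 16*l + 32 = (l + 4)*(l^2 - 6*l + 8) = (l - 4)*(l + 4)*(l - 2)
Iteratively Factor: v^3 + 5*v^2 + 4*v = (v + 1)*(v^2 + 4*v) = v*(v + 1)*(v + 4)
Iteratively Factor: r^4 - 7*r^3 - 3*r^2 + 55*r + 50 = (r - 5)*(r^3 - 2*r^2 - 13*r - 10) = (r - 5)*(r + 2)*(r^2 - 4*r - 5) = (r - 5)*(r + 1)*(r + 2)*(r - 5)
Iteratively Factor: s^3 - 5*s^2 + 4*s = (s - 1)*(s^2 - 4*s) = s*(s - 1)*(s - 4)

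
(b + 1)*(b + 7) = b^2 + 8*b + 7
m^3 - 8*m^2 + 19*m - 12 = (m - 4)*(m - 3)*(m - 1)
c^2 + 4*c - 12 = (c - 2)*(c + 6)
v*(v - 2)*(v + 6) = v^3 + 4*v^2 - 12*v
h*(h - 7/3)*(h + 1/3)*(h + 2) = h^4 - 43*h^2/9 - 14*h/9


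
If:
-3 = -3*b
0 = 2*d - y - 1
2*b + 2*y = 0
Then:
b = 1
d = 0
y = -1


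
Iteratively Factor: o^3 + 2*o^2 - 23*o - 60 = (o - 5)*(o^2 + 7*o + 12) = (o - 5)*(o + 4)*(o + 3)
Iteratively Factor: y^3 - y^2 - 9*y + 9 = (y - 1)*(y^2 - 9) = (y - 1)*(y + 3)*(y - 3)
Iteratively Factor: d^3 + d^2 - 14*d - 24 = (d - 4)*(d^2 + 5*d + 6) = (d - 4)*(d + 2)*(d + 3)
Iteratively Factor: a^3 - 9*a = (a)*(a^2 - 9) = a*(a + 3)*(a - 3)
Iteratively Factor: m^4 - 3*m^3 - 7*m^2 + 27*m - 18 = (m - 1)*(m^3 - 2*m^2 - 9*m + 18) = (m - 3)*(m - 1)*(m^2 + m - 6) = (m - 3)*(m - 1)*(m + 3)*(m - 2)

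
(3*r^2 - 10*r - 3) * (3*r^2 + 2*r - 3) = 9*r^4 - 24*r^3 - 38*r^2 + 24*r + 9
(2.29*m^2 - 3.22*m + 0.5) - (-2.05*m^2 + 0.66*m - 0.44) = 4.34*m^2 - 3.88*m + 0.94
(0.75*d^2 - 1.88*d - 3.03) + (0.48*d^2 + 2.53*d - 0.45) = 1.23*d^2 + 0.65*d - 3.48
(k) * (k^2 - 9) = k^3 - 9*k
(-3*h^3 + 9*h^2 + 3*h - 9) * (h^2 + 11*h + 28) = -3*h^5 - 24*h^4 + 18*h^3 + 276*h^2 - 15*h - 252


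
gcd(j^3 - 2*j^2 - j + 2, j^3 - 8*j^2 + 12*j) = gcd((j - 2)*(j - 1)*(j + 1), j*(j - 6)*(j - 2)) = j - 2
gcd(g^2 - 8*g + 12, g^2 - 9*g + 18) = g - 6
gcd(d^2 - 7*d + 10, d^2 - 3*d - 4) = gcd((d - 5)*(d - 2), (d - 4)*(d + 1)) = 1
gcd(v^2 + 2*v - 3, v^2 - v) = v - 1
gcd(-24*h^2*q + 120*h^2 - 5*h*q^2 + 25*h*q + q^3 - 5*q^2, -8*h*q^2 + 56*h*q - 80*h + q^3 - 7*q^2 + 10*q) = -8*h*q + 40*h + q^2 - 5*q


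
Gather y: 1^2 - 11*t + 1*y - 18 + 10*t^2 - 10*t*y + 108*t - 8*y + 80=10*t^2 + 97*t + y*(-10*t - 7) + 63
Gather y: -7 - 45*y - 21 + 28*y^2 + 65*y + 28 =28*y^2 + 20*y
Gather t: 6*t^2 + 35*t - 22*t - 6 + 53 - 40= 6*t^2 + 13*t + 7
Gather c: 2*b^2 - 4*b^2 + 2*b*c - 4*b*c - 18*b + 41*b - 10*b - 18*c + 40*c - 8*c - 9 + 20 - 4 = -2*b^2 + 13*b + c*(14 - 2*b) + 7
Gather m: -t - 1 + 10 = 9 - t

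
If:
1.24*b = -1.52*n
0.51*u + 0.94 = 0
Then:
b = -1.2258064516129*n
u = -1.84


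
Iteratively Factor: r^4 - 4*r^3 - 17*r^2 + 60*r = (r + 4)*(r^3 - 8*r^2 + 15*r) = r*(r + 4)*(r^2 - 8*r + 15) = r*(r - 5)*(r + 4)*(r - 3)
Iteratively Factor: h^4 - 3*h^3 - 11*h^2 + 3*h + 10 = (h - 5)*(h^3 + 2*h^2 - h - 2) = (h - 5)*(h + 2)*(h^2 - 1) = (h - 5)*(h + 1)*(h + 2)*(h - 1)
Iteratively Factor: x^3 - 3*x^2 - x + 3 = (x - 1)*(x^2 - 2*x - 3) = (x - 3)*(x - 1)*(x + 1)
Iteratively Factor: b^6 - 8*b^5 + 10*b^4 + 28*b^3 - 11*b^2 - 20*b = (b)*(b^5 - 8*b^4 + 10*b^3 + 28*b^2 - 11*b - 20) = b*(b + 1)*(b^4 - 9*b^3 + 19*b^2 + 9*b - 20) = b*(b - 4)*(b + 1)*(b^3 - 5*b^2 - b + 5) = b*(b - 4)*(b - 1)*(b + 1)*(b^2 - 4*b - 5) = b*(b - 5)*(b - 4)*(b - 1)*(b + 1)*(b + 1)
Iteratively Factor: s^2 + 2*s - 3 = (s + 3)*(s - 1)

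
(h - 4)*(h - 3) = h^2 - 7*h + 12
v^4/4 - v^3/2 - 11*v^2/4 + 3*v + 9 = (v/4 + 1/2)*(v - 3)^2*(v + 2)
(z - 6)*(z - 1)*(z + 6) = z^3 - z^2 - 36*z + 36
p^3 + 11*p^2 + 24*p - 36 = (p - 1)*(p + 6)^2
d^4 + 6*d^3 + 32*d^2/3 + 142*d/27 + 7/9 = (d + 1/3)^2*(d + 7/3)*(d + 3)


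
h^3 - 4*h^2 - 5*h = h*(h - 5)*(h + 1)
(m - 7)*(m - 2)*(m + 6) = m^3 - 3*m^2 - 40*m + 84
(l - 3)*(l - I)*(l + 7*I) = l^3 - 3*l^2 + 6*I*l^2 + 7*l - 18*I*l - 21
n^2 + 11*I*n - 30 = (n + 5*I)*(n + 6*I)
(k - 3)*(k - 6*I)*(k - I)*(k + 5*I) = k^4 - 3*k^3 - 2*I*k^3 + 29*k^2 + 6*I*k^2 - 87*k - 30*I*k + 90*I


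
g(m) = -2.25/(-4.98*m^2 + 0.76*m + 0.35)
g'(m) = -2.25*(9.96*m - 0.76)/(-4.98*m^2 + 0.76*m + 0.35)^2 = (1.71 - 22.41*m)/(-4.98*m^2 + 0.76*m + 0.35)^2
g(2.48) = 0.08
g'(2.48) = -0.07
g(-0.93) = 0.48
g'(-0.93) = 1.04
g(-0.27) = 10.31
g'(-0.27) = 162.94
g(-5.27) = 0.02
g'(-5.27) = 0.01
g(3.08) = 0.05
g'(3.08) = -0.03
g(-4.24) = 0.02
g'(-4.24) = 0.01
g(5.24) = 0.02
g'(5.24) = -0.01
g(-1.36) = 0.23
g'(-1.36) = 0.33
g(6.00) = 0.01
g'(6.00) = -0.00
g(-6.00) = 0.01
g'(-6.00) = 0.00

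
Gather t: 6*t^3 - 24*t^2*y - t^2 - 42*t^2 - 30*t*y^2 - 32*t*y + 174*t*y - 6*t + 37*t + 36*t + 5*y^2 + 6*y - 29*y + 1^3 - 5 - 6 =6*t^3 + t^2*(-24*y - 43) + t*(-30*y^2 + 142*y + 67) + 5*y^2 - 23*y - 10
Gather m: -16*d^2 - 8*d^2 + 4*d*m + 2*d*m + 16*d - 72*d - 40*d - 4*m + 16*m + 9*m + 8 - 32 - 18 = -24*d^2 - 96*d + m*(6*d + 21) - 42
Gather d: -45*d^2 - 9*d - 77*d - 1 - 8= -45*d^2 - 86*d - 9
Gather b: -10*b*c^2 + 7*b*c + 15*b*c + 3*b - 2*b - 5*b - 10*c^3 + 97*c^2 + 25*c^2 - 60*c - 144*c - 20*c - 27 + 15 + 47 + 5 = b*(-10*c^2 + 22*c - 4) - 10*c^3 + 122*c^2 - 224*c + 40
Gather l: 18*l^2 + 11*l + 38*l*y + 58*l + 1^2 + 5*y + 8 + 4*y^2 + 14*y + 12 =18*l^2 + l*(38*y + 69) + 4*y^2 + 19*y + 21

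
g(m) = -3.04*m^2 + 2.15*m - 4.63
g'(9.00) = -52.57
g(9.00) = -231.52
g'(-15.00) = 93.35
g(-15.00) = -720.88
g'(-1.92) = 13.82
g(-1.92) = -19.96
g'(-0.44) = 4.83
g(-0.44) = -6.16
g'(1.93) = -9.58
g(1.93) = -11.80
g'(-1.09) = 8.78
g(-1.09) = -10.59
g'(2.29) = -11.77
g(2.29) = -15.65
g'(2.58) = -13.54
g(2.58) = -19.32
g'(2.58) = -13.54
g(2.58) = -19.32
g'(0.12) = 1.42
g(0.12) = -4.42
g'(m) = 2.15 - 6.08*m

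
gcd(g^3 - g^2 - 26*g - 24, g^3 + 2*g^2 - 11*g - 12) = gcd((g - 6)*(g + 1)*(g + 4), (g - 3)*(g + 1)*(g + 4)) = g^2 + 5*g + 4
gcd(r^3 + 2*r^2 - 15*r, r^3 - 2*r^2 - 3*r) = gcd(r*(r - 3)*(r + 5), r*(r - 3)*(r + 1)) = r^2 - 3*r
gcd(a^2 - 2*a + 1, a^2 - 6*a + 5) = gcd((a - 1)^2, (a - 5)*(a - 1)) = a - 1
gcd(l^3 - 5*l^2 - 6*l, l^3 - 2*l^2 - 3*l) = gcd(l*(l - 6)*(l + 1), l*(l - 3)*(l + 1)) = l^2 + l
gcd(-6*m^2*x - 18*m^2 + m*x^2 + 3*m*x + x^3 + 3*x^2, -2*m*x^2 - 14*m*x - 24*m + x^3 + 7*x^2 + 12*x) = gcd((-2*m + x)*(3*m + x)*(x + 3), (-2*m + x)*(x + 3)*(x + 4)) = -2*m*x - 6*m + x^2 + 3*x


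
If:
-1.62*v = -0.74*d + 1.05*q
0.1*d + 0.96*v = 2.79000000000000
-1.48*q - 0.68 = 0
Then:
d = 4.65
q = -0.46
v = 2.42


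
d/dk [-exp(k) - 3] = -exp(k)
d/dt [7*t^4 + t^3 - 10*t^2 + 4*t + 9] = 28*t^3 + 3*t^2 - 20*t + 4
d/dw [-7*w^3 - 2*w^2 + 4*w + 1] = -21*w^2 - 4*w + 4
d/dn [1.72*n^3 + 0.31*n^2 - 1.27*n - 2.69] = 5.16*n^2 + 0.62*n - 1.27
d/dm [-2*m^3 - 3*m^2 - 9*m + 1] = -6*m^2 - 6*m - 9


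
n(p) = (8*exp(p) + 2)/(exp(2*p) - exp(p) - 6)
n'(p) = (8*exp(p) + 2)*(-2*exp(2*p) + exp(p))/(exp(2*p) - exp(p) - 6)^2 + 8*exp(p)/(exp(2*p) - exp(p) - 6)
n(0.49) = -3.03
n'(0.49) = -4.88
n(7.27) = 0.01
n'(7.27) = -0.01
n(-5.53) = -0.34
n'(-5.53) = -0.01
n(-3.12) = -0.39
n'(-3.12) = -0.06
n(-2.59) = -0.43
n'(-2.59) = -0.09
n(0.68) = -4.36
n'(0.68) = -10.10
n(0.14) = -1.92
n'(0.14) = -2.07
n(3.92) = 0.16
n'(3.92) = -0.17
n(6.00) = 0.02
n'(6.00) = -0.02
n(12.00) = 0.00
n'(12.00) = 0.00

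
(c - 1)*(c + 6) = c^2 + 5*c - 6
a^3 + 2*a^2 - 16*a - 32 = (a - 4)*(a + 2)*(a + 4)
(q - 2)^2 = q^2 - 4*q + 4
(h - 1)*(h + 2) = h^2 + h - 2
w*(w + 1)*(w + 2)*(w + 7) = w^4 + 10*w^3 + 23*w^2 + 14*w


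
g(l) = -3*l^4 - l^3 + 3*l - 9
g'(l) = -12*l^3 - 3*l^2 + 3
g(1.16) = -12.51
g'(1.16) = -19.77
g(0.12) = -8.64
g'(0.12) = 2.94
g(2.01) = -60.06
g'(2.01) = -106.57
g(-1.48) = -24.59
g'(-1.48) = 35.33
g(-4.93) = -1676.15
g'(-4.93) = 1367.96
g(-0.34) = -10.02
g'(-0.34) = 3.12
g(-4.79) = -1492.76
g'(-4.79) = 1252.99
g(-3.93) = -675.73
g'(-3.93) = 685.05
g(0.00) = -9.00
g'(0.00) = 3.00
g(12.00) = -63909.00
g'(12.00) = -21165.00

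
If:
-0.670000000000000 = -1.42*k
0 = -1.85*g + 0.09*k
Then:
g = 0.02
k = 0.47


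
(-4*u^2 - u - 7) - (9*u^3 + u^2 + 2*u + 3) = -9*u^3 - 5*u^2 - 3*u - 10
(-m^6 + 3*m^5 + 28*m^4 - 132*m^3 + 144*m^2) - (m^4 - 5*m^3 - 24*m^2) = -m^6 + 3*m^5 + 27*m^4 - 127*m^3 + 168*m^2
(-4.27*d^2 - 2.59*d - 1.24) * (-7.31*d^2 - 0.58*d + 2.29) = 31.2137*d^4 + 21.4095*d^3 + 0.7883*d^2 - 5.2119*d - 2.8396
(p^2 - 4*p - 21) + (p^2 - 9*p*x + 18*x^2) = 2*p^2 - 9*p*x - 4*p + 18*x^2 - 21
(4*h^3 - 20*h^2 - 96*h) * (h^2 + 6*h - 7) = 4*h^5 + 4*h^4 - 244*h^3 - 436*h^2 + 672*h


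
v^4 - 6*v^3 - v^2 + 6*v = v*(v - 6)*(v - 1)*(v + 1)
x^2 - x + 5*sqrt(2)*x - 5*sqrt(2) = (x - 1)*(x + 5*sqrt(2))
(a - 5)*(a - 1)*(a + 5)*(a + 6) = a^4 + 5*a^3 - 31*a^2 - 125*a + 150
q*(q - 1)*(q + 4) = q^3 + 3*q^2 - 4*q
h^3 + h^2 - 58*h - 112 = (h - 8)*(h + 2)*(h + 7)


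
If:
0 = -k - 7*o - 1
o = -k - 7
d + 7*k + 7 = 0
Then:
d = 49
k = -8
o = 1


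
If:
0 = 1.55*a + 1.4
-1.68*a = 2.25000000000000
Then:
No Solution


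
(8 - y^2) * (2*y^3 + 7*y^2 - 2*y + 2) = -2*y^5 - 7*y^4 + 18*y^3 + 54*y^2 - 16*y + 16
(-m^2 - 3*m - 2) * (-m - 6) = m^3 + 9*m^2 + 20*m + 12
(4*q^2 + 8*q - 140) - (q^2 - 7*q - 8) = 3*q^2 + 15*q - 132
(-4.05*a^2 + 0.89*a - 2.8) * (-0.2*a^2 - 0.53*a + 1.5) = 0.81*a^4 + 1.9685*a^3 - 5.9867*a^2 + 2.819*a - 4.2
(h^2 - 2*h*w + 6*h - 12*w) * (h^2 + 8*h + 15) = h^4 - 2*h^3*w + 14*h^3 - 28*h^2*w + 63*h^2 - 126*h*w + 90*h - 180*w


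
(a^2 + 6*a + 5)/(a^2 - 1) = (a + 5)/(a - 1)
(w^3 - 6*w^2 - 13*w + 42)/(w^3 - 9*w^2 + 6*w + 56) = (w^2 + w - 6)/(w^2 - 2*w - 8)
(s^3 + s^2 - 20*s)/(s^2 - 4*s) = s + 5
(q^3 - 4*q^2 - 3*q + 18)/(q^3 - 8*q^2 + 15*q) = (q^2 - q - 6)/(q*(q - 5))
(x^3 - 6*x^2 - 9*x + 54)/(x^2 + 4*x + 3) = (x^2 - 9*x + 18)/(x + 1)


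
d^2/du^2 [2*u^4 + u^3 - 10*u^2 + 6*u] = 24*u^2 + 6*u - 20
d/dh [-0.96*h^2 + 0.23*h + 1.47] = 0.23 - 1.92*h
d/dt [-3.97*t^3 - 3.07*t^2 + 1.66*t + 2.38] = -11.91*t^2 - 6.14*t + 1.66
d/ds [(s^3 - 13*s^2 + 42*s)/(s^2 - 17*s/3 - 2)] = 3*(3*s^2 + 2*s - 7)/(9*s^2 + 6*s + 1)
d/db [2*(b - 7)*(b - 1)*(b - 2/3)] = 6*b^2 - 104*b/3 + 74/3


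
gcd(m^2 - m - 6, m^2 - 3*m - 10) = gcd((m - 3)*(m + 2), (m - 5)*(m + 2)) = m + 2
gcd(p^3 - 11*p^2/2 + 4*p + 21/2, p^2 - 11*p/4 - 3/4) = p - 3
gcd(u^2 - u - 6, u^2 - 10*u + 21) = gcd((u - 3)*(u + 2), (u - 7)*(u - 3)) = u - 3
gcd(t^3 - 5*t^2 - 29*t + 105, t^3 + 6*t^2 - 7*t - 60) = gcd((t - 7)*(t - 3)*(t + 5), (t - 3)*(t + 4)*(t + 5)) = t^2 + 2*t - 15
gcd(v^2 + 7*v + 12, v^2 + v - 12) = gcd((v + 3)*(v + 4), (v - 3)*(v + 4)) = v + 4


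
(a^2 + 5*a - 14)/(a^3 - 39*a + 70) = 1/(a - 5)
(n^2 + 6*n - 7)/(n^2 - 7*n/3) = 3*(n^2 + 6*n - 7)/(n*(3*n - 7))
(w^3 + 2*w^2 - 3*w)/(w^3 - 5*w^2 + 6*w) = (w^2 + 2*w - 3)/(w^2 - 5*w + 6)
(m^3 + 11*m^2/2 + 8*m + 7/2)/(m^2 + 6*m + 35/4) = 2*(m^2 + 2*m + 1)/(2*m + 5)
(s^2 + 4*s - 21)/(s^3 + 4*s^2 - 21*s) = 1/s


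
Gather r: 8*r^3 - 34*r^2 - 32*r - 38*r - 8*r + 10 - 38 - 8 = 8*r^3 - 34*r^2 - 78*r - 36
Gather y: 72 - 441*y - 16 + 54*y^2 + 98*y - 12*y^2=42*y^2 - 343*y + 56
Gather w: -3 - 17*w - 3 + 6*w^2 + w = 6*w^2 - 16*w - 6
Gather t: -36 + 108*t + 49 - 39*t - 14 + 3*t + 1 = 72*t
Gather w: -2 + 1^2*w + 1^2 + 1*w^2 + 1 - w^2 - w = 0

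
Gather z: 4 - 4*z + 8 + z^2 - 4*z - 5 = z^2 - 8*z + 7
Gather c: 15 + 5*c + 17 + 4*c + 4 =9*c + 36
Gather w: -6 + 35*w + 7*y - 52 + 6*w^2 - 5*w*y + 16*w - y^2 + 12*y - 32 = 6*w^2 + w*(51 - 5*y) - y^2 + 19*y - 90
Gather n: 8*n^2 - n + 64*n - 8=8*n^2 + 63*n - 8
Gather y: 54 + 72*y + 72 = 72*y + 126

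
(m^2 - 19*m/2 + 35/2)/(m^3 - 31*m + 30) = (2*m^2 - 19*m + 35)/(2*(m^3 - 31*m + 30))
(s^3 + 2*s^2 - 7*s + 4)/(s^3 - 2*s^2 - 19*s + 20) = (s - 1)/(s - 5)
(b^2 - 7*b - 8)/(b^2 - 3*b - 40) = (b + 1)/(b + 5)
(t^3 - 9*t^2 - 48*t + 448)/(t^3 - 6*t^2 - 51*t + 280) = (t - 8)/(t - 5)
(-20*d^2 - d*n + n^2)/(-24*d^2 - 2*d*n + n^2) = (5*d - n)/(6*d - n)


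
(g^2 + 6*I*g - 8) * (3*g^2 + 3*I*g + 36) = 3*g^4 + 21*I*g^3 - 6*g^2 + 192*I*g - 288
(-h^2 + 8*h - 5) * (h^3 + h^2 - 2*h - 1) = -h^5 + 7*h^4 + 5*h^3 - 20*h^2 + 2*h + 5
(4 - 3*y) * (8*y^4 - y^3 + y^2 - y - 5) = -24*y^5 + 35*y^4 - 7*y^3 + 7*y^2 + 11*y - 20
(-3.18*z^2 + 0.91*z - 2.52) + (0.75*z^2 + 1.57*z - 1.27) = -2.43*z^2 + 2.48*z - 3.79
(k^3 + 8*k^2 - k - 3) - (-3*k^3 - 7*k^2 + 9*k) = 4*k^3 + 15*k^2 - 10*k - 3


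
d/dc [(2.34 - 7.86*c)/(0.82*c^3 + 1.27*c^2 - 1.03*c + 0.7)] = (12.8904*c^3 + 4.2258*c^2 - 5.9436*c - 3.0918)/(0.6724*c^6 + 2.0828*c^5 - 0.0763*c^4 - 1.4682*c^3 + 2.8389*c^2 - 1.442*c + 0.49)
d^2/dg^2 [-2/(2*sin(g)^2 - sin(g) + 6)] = 2*(16*sin(g)^4 - 6*sin(g)^3 - 71*sin(g)^2 + 18*sin(g) + 22)/(-sin(g) - cos(2*g) + 7)^3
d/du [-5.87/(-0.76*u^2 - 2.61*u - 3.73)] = (-8.9224*u - 15.3207)/(0.76*u^2 + 2.61*u + 3.73)^2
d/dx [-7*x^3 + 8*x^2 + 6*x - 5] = -21*x^2 + 16*x + 6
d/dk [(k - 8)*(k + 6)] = 2*k - 2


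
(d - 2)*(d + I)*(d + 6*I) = d^3 - 2*d^2 + 7*I*d^2 - 6*d - 14*I*d + 12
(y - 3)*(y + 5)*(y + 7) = y^3 + 9*y^2 - y - 105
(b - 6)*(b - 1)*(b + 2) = b^3 - 5*b^2 - 8*b + 12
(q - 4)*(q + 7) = q^2 + 3*q - 28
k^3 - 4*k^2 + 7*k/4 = k*(k - 7/2)*(k - 1/2)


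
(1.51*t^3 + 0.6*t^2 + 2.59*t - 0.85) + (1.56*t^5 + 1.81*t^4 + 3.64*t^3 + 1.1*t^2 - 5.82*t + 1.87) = 1.56*t^5 + 1.81*t^4 + 5.15*t^3 + 1.7*t^2 - 3.23*t + 1.02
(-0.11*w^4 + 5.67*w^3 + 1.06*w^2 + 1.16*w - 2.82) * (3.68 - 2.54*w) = 0.2794*w^5 - 14.8066*w^4 + 18.1732*w^3 + 0.954400000000001*w^2 + 11.4316*w - 10.3776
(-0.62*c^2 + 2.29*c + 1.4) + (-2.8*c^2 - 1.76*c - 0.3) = -3.42*c^2 + 0.53*c + 1.1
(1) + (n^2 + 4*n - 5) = n^2 + 4*n - 4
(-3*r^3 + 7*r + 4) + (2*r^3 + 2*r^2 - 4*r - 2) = -r^3 + 2*r^2 + 3*r + 2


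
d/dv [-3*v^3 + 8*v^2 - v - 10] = -9*v^2 + 16*v - 1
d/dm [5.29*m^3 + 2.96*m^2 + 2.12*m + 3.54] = 15.87*m^2 + 5.92*m + 2.12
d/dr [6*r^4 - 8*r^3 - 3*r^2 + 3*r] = 24*r^3 - 24*r^2 - 6*r + 3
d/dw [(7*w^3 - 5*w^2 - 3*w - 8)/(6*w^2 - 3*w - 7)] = (42*w^4 - 42*w^3 - 114*w^2 + 166*w - 3)/(36*w^4 - 36*w^3 - 75*w^2 + 42*w + 49)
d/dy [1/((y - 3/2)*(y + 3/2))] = -32*y/(16*y^4 - 72*y^2 + 81)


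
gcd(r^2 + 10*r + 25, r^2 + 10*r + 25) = r^2 + 10*r + 25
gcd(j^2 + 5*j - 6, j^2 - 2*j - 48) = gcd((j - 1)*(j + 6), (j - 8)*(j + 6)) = j + 6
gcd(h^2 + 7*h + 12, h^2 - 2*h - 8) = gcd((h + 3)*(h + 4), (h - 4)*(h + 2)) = 1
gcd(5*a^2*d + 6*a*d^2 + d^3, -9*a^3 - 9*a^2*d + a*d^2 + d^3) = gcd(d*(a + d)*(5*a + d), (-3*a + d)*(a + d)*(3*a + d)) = a + d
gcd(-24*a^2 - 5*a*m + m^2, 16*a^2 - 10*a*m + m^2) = 8*a - m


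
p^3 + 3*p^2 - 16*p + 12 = (p - 2)*(p - 1)*(p + 6)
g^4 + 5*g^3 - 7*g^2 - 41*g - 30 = (g - 3)*(g + 1)*(g + 2)*(g + 5)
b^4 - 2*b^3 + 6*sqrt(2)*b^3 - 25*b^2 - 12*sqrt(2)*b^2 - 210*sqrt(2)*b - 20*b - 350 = (b - 7)*(b + 5)*(b + sqrt(2))*(b + 5*sqrt(2))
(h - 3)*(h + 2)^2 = h^3 + h^2 - 8*h - 12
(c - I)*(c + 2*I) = c^2 + I*c + 2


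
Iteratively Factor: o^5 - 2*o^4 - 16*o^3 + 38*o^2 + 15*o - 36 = (o + 1)*(o^4 - 3*o^3 - 13*o^2 + 51*o - 36) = (o - 1)*(o + 1)*(o^3 - 2*o^2 - 15*o + 36) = (o - 3)*(o - 1)*(o + 1)*(o^2 + o - 12) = (o - 3)^2*(o - 1)*(o + 1)*(o + 4)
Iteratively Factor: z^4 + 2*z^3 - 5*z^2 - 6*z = (z)*(z^3 + 2*z^2 - 5*z - 6) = z*(z + 1)*(z^2 + z - 6) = z*(z + 1)*(z + 3)*(z - 2)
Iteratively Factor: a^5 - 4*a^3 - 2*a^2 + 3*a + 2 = (a - 1)*(a^4 + a^3 - 3*a^2 - 5*a - 2) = (a - 1)*(a + 1)*(a^3 - 3*a - 2) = (a - 1)*(a + 1)^2*(a^2 - a - 2) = (a - 2)*(a - 1)*(a + 1)^2*(a + 1)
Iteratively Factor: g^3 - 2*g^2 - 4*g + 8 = (g + 2)*(g^2 - 4*g + 4) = (g - 2)*(g + 2)*(g - 2)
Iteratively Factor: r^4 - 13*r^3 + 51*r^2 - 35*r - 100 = (r - 5)*(r^3 - 8*r^2 + 11*r + 20) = (r - 5)*(r - 4)*(r^2 - 4*r - 5) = (r - 5)^2*(r - 4)*(r + 1)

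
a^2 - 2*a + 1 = (a - 1)^2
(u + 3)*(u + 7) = u^2 + 10*u + 21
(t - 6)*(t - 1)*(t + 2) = t^3 - 5*t^2 - 8*t + 12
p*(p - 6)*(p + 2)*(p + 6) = p^4 + 2*p^3 - 36*p^2 - 72*p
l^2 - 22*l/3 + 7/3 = (l - 7)*(l - 1/3)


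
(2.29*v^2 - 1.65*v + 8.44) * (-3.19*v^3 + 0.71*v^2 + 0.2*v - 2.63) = -7.3051*v^5 + 6.8894*v^4 - 27.6371*v^3 - 0.3603*v^2 + 6.0275*v - 22.1972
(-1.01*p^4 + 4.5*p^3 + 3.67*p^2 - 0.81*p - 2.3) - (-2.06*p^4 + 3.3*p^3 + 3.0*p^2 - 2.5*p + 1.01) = 1.05*p^4 + 1.2*p^3 + 0.67*p^2 + 1.69*p - 3.31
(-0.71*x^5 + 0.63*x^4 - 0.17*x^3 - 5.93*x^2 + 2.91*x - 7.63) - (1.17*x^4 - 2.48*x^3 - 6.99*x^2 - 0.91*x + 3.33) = -0.71*x^5 - 0.54*x^4 + 2.31*x^3 + 1.06*x^2 + 3.82*x - 10.96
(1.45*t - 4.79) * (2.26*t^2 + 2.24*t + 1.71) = 3.277*t^3 - 7.5774*t^2 - 8.2501*t - 8.1909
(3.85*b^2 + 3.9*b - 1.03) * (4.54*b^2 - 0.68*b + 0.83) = 17.479*b^4 + 15.088*b^3 - 4.1327*b^2 + 3.9374*b - 0.8549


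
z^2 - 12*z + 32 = (z - 8)*(z - 4)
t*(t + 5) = t^2 + 5*t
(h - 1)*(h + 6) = h^2 + 5*h - 6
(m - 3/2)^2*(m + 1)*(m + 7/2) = m^4 + 3*m^3/2 - 31*m^2/4 - 3*m/8 + 63/8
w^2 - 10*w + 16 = (w - 8)*(w - 2)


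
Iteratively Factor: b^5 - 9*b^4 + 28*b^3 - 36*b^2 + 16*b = (b - 2)*(b^4 - 7*b^3 + 14*b^2 - 8*b) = b*(b - 2)*(b^3 - 7*b^2 + 14*b - 8) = b*(b - 2)^2*(b^2 - 5*b + 4) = b*(b - 2)^2*(b - 1)*(b - 4)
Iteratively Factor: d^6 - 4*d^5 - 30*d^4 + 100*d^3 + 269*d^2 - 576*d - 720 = (d - 4)*(d^5 - 30*d^3 - 20*d^2 + 189*d + 180) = (d - 4)*(d - 3)*(d^4 + 3*d^3 - 21*d^2 - 83*d - 60) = (d - 4)*(d - 3)*(d + 3)*(d^3 - 21*d - 20) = (d - 5)*(d - 4)*(d - 3)*(d + 3)*(d^2 + 5*d + 4) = (d - 5)*(d - 4)*(d - 3)*(d + 1)*(d + 3)*(d + 4)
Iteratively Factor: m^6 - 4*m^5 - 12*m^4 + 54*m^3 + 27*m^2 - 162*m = (m + 3)*(m^5 - 7*m^4 + 9*m^3 + 27*m^2 - 54*m) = (m + 2)*(m + 3)*(m^4 - 9*m^3 + 27*m^2 - 27*m) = (m - 3)*(m + 2)*(m + 3)*(m^3 - 6*m^2 + 9*m) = m*(m - 3)*(m + 2)*(m + 3)*(m^2 - 6*m + 9) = m*(m - 3)^2*(m + 2)*(m + 3)*(m - 3)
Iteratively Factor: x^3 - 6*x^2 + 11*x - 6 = (x - 3)*(x^2 - 3*x + 2) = (x - 3)*(x - 1)*(x - 2)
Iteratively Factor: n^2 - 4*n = (n)*(n - 4)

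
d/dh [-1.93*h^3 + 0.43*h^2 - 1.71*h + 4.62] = -5.79*h^2 + 0.86*h - 1.71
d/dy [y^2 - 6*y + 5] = 2*y - 6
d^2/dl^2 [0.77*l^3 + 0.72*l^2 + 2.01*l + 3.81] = 4.62*l + 1.44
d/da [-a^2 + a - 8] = 1 - 2*a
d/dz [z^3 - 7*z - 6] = 3*z^2 - 7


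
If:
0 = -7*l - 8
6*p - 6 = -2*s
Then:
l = -8/7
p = 1 - s/3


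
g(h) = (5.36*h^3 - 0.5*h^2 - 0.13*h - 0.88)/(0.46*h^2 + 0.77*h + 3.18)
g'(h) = (-0.92*h - 0.77)*(5.36*h^3 - 0.5*h^2 - 0.13*h - 0.88)/(0.46*h^2 + 0.77*h + 3.18)^2 + (16.08*h^2 - 1.0*h - 0.13)/(0.46*h^2 + 0.77*h + 3.18) = (2.4656*h^4 + 8.2544*h^3 + 50.8092*h^2 - 2.3704*h + 0.2642)/(0.2116*h^4 + 0.7084*h^3 + 3.5185*h^2 + 4.8972*h + 10.1124)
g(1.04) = 1.00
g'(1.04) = 3.24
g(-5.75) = -74.18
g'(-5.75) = 14.47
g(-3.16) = -32.69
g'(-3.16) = 17.55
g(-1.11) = -3.00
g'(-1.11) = 6.93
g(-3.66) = -41.37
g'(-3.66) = 17.09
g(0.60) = 0.01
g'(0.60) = 1.33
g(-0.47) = -0.51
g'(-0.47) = 1.39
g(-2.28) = -17.48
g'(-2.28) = 16.39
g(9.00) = 81.59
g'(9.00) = 11.72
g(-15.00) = -191.33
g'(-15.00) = 11.98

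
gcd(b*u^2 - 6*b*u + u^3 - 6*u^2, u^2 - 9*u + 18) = u - 6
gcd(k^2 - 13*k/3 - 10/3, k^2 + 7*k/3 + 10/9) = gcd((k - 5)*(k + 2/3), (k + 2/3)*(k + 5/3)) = k + 2/3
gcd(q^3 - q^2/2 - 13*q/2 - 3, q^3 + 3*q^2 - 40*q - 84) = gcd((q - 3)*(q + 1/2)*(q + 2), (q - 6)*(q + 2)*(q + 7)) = q + 2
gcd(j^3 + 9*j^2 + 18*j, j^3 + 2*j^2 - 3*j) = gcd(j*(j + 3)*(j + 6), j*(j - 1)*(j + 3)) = j^2 + 3*j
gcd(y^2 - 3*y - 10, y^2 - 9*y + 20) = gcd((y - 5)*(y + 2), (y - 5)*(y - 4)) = y - 5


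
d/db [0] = 0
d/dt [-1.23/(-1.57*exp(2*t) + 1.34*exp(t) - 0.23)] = (1.6482 - 3.8622*exp(t))*exp(t)/(1.57*exp(2*t) - 1.34*exp(t) + 0.23)^2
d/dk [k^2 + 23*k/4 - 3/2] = 2*k + 23/4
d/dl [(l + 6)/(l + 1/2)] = -22/(2*l + 1)^2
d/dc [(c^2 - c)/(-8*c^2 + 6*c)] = -1/(32*c^2 - 48*c + 18)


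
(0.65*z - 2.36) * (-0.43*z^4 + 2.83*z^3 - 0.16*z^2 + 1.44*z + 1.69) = -0.2795*z^5 + 2.8543*z^4 - 6.7828*z^3 + 1.3136*z^2 - 2.2999*z - 3.9884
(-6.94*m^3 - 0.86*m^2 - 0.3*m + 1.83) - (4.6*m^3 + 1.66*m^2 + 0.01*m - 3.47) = -11.54*m^3 - 2.52*m^2 - 0.31*m + 5.3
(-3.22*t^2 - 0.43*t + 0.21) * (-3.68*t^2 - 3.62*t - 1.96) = 11.8496*t^4 + 13.2388*t^3 + 7.095*t^2 + 0.0826*t - 0.4116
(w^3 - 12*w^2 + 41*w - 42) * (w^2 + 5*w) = w^5 - 7*w^4 - 19*w^3 + 163*w^2 - 210*w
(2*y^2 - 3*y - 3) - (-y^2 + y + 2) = 3*y^2 - 4*y - 5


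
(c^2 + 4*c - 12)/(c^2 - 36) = (c - 2)/(c - 6)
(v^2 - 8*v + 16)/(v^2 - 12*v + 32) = (v - 4)/(v - 8)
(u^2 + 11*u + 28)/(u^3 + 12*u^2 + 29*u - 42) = (u + 4)/(u^2 + 5*u - 6)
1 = 1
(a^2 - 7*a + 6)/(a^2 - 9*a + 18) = (a - 1)/(a - 3)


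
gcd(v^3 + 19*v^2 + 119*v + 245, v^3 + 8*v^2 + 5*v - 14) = v + 7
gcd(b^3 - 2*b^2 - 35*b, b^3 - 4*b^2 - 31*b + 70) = b^2 - 2*b - 35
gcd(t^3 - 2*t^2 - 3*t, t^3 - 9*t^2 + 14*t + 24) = t + 1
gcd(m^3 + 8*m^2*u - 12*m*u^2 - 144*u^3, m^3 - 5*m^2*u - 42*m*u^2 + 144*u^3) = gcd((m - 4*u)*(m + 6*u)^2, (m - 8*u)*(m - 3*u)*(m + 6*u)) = m + 6*u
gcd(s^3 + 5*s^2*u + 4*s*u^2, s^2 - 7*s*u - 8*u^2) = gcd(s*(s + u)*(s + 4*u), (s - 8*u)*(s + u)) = s + u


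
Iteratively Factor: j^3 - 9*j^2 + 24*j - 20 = (j - 2)*(j^2 - 7*j + 10) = (j - 2)^2*(j - 5)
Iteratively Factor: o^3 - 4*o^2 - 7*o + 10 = (o - 5)*(o^2 + o - 2) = (o - 5)*(o + 2)*(o - 1)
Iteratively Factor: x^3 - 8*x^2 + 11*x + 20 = (x + 1)*(x^2 - 9*x + 20) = (x - 5)*(x + 1)*(x - 4)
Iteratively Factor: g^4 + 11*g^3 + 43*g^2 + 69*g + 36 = (g + 3)*(g^3 + 8*g^2 + 19*g + 12) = (g + 3)^2*(g^2 + 5*g + 4) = (g + 3)^2*(g + 4)*(g + 1)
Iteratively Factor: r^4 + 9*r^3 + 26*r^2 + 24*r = (r + 4)*(r^3 + 5*r^2 + 6*r) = r*(r + 4)*(r^2 + 5*r + 6) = r*(r + 3)*(r + 4)*(r + 2)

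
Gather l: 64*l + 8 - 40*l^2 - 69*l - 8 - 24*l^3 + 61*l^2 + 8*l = -24*l^3 + 21*l^2 + 3*l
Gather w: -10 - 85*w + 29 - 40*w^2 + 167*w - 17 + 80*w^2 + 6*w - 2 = 40*w^2 + 88*w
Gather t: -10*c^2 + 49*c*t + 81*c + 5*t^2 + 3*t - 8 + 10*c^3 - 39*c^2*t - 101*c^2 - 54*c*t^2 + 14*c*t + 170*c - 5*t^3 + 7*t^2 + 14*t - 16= 10*c^3 - 111*c^2 + 251*c - 5*t^3 + t^2*(12 - 54*c) + t*(-39*c^2 + 63*c + 17) - 24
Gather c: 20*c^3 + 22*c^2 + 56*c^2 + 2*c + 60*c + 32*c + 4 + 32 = 20*c^3 + 78*c^2 + 94*c + 36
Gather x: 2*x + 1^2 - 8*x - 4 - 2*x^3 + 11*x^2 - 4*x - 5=-2*x^3 + 11*x^2 - 10*x - 8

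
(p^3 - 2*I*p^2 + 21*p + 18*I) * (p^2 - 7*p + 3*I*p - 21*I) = p^5 - 7*p^4 + I*p^4 + 27*p^3 - 7*I*p^3 - 189*p^2 + 81*I*p^2 - 54*p - 567*I*p + 378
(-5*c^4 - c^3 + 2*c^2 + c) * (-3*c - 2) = 15*c^5 + 13*c^4 - 4*c^3 - 7*c^2 - 2*c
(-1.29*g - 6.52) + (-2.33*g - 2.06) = -3.62*g - 8.58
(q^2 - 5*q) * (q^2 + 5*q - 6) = q^4 - 31*q^2 + 30*q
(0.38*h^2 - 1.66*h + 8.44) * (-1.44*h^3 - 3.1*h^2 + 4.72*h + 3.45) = -0.5472*h^5 + 1.2124*h^4 - 5.214*h^3 - 32.6882*h^2 + 34.1098*h + 29.118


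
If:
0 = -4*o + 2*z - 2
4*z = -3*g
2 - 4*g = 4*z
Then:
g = 2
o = -5/4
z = -3/2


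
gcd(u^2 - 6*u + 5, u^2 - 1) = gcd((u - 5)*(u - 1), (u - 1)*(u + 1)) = u - 1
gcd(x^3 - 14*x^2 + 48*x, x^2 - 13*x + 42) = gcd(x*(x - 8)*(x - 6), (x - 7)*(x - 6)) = x - 6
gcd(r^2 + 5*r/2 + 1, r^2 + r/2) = r + 1/2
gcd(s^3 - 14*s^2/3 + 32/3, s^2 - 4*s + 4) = s - 2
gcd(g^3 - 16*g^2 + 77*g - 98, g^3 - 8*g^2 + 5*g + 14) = g^2 - 9*g + 14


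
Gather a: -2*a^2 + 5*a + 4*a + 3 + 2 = -2*a^2 + 9*a + 5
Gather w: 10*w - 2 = 10*w - 2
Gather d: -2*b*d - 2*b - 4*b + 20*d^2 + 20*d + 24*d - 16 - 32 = -6*b + 20*d^2 + d*(44 - 2*b) - 48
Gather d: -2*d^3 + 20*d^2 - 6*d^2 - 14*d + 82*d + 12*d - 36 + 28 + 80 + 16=-2*d^3 + 14*d^2 + 80*d + 88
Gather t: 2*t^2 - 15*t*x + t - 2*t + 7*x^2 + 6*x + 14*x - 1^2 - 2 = 2*t^2 + t*(-15*x - 1) + 7*x^2 + 20*x - 3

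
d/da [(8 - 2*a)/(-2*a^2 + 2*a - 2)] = (a^2 - a - (a - 4)*(2*a - 1) + 1)/(a^2 - a + 1)^2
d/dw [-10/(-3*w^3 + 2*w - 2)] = 10*(2 - 9*w^2)/(3*w^3 - 2*w + 2)^2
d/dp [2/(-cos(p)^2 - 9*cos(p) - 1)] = -2*(2*cos(p) + 9)*sin(p)/(cos(p)^2 + 9*cos(p) + 1)^2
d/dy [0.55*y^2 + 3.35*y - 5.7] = 1.1*y + 3.35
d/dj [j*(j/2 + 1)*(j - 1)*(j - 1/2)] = 2*j^3 + 3*j^2/4 - 5*j/2 + 1/2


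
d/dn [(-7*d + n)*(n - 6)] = -7*d + 2*n - 6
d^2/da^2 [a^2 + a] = 2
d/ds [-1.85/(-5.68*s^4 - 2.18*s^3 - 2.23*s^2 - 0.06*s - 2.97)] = (-42.032*s^3 - 12.099*s^2 - 8.251*s - 0.111)/(5.68*s^4 + 2.18*s^3 + 2.23*s^2 + 0.06*s + 2.97)^2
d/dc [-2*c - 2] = -2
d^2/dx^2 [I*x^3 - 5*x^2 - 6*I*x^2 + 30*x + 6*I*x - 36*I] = 6*I*x - 10 - 12*I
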